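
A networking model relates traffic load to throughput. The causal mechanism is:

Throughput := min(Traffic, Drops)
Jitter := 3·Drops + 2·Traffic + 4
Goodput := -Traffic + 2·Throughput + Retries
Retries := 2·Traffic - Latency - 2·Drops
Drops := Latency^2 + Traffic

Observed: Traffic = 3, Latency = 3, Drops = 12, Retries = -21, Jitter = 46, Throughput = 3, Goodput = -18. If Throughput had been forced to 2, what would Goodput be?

Intervening sets Throughput = 2 and removes its equation (Throughput := min(Traffic, Drops)).
Drops = Latency^2 + Traffic  [with Latency=3, Traffic=3]  = 12
Retries = 2·Traffic - Latency - 2·Drops  [with Traffic=3, Latency=3, Drops=12]  = -21
Goodput = -Traffic + 2·Throughput + Retries  [with Traffic=3, Throughput=2, Retries=-21]  = -20

-20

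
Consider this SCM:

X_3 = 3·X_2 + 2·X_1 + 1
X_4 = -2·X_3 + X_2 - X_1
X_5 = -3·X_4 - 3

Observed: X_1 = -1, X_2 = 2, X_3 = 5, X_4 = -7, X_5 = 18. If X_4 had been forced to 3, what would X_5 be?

Intervening sets X_4 = 3 and removes its equation (X_4 = -2·X_3 + X_2 - X_1).
X_5 = -3·X_4 - 3  [with X_4=3]  = -12

-12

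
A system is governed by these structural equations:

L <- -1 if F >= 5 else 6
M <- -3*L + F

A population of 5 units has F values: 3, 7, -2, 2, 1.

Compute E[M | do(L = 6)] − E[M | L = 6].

1.2

Under do(L=6), L's equation is replaced by L=6 for every unit. Per-unit M: -15, -11, -20, -16, -17. Mean = -15.8.
Observing L=6 restricts to units where L's equation naturally yields 6: F ∈ {3, -2, 2, 1}. In that subpopulation M = -15, -20, -16, -17, mean -17.
Difference = -15.8 − (-17) = 1.2.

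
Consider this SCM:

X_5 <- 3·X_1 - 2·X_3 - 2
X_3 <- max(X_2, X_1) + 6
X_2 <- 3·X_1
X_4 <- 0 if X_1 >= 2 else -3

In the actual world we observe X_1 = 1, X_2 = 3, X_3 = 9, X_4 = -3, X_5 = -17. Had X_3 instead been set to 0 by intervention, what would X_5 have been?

1

do(X_3=0) replaces the equation X_3 <- max(X_2, X_1) + 6 with the constant X_3 = 0.
X_5 = 3·X_1 - 2·X_3 - 2  [with X_1=1, X_3=0]  = 1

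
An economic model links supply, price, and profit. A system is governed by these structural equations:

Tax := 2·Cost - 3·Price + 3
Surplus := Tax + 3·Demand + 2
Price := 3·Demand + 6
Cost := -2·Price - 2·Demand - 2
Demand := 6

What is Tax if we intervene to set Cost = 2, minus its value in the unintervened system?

The intervention breaks the incoming arrows to Cost: Cost := -2·Price - 2·Demand - 2 no longer applies, and Cost = 2.
Price = 3·Demand + 6  [with Demand=6]  = 24
Tax = 2·Cost - 3·Price + 3  [with Cost=2, Price=24]  = -65
Without intervention: Price = 3·Demand + 6  [with Demand=6]  = 24; Cost = -2·Price - 2·Demand - 2  [with Price=24, Demand=6]  = -62; Tax = 2·Cost - 3·Price + 3  [with Cost=-62, Price=24]  = -193.
Change = -65 − (-193) = 128.

128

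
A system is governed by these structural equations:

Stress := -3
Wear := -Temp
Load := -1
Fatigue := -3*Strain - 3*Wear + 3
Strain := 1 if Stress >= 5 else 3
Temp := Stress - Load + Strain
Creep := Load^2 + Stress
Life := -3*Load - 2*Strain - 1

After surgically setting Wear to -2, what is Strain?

3

do(Wear=-2) replaces the equation Wear := -Temp with the constant Wear = -2.
Strain is not downstream of the intervention, so its value is determined by the original equations.
Strain = 1 if Stress >= 5 else 3  [with Stress=-3]  = 3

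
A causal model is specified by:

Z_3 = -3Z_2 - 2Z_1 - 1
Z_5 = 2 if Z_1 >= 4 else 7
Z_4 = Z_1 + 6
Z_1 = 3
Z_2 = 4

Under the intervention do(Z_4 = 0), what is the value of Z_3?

Under do(Z_4=0), the mechanism Z_4 = Z_1 + 6 is discarded; Z_4 is fixed at 0.
Since Z_3 is not a descendant of the intervened variable, it is unaffected.
Z_3 = -3Z_2 - 2Z_1 - 1  [with Z_2=4, Z_1=3]  = -19

-19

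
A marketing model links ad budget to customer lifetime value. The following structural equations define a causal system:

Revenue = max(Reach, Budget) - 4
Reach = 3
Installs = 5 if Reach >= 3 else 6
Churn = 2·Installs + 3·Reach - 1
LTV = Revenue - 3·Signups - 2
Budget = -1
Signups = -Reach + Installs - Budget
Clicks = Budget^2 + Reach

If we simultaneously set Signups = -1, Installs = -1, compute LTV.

Under do(Signups = -1, Installs = -1), each intervened variable's structural equation is replaced by its fixed value.
Revenue = max(Reach, Budget) - 4  [with Reach=3, Budget=-1]  = -1
LTV = Revenue - 3·Signups - 2  [with Revenue=-1, Signups=-1]  = 0

0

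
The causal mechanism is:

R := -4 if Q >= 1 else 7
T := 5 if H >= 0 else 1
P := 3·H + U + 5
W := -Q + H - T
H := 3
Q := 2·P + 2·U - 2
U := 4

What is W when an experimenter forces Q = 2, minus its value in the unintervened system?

40

Under do(Q=2), the mechanism Q := 2·P + 2·U - 2 is discarded; Q is fixed at 2.
T = 5 if H >= 0 else 1  [with H=3]  = 5
W = -Q + H - T  [with Q=2, H=3, T=5]  = -4
Without intervention: P = 3·H + U + 5  [with H=3, U=4]  = 18; T = 5 if H >= 0 else 1  [with H=3]  = 5; Q = 2·P + 2·U - 2  [with P=18, U=4]  = 42; W = -Q + H - T  [with Q=42, H=3, T=5]  = -44.
Change = -4 − (-44) = 40.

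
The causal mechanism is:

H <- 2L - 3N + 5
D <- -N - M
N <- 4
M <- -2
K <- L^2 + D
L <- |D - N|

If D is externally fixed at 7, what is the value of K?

do(D=7) replaces the equation D <- -N - M with the constant D = 7.
L = |D - N|  [with D=7, N=4]  = 3
K = L^2 + D  [with L=3, D=7]  = 16

16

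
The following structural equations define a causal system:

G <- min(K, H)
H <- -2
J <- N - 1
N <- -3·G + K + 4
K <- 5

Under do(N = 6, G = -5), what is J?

5

The joint intervention fixes N = 6, G = -5, removing each variable's own equation.
J = N - 1  [with N=6]  = 5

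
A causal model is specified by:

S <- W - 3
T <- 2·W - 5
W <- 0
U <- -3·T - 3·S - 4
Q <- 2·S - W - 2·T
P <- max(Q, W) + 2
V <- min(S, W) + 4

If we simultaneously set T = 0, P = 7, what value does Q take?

-6

The joint intervention fixes T = 0, P = 7, removing each variable's own equation.
S = W - 3  [with W=0]  = -3
Q = 2·S - W - 2·T  [with S=-3, W=0, T=0]  = -6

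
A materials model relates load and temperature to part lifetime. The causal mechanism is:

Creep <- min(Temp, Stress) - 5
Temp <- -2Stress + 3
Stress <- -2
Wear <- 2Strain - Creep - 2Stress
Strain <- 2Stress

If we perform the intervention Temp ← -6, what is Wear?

7

do(Temp=-6) replaces the equation Temp <- -2Stress + 3 with the constant Temp = -6.
Strain = 2Stress  [with Stress=-2]  = -4
Creep = min(Temp, Stress) - 5  [with Temp=-6, Stress=-2]  = -11
Wear = 2Strain - Creep - 2Stress  [with Strain=-4, Creep=-11, Stress=-2]  = 7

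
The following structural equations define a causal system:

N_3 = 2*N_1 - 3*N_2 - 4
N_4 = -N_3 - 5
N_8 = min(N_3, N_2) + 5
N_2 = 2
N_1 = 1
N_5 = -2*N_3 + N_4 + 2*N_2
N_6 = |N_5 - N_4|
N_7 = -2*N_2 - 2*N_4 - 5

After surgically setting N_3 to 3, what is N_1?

1

Under do(N_3=3), the mechanism N_3 = 2*N_1 - 3*N_2 - 4 is discarded; N_3 is fixed at 3.
N_1 is not downstream of the intervention, so its value is determined by the original equations.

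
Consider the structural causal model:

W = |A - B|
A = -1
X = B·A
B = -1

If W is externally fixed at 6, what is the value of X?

Under do(W=6), the mechanism W = |A - B| is discarded; W is fixed at 6.
Since X is not a descendant of the intervened variable, it is unaffected.
X = B·A  [with B=-1, A=-1]  = 1

1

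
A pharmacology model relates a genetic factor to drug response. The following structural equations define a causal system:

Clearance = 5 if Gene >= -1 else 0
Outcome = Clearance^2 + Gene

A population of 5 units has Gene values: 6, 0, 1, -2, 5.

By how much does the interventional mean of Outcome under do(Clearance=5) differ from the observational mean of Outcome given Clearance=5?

do(Clearance=5) breaks Clearance's dependence on Gene. With Clearance=5 fixed, Outcome across the units is 31, 25, 26, 23, 30, mean 27.
Conditioning on Clearance=5 selects the 4 unit(s) with Gene ∈ {6, 0, 1, 5}. Their Outcome values: 31, 25, 26, 30. Mean = 28.
Difference = 27 − 28 = -1.

-1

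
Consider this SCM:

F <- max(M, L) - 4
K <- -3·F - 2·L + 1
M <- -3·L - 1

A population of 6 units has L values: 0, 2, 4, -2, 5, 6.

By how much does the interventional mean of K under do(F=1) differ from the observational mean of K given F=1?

-2

The intervention sets F=1 in all 6 units regardless of L. Recomputing K per unit gives -2, -6, -10, 2, -12, -14; average -7.
Conditioning on F=1 selects the 2 unit(s) with L ∈ {-2, 5}. Their K values: 2, -12. Mean = -5.
Difference = -7 − (-5) = -2.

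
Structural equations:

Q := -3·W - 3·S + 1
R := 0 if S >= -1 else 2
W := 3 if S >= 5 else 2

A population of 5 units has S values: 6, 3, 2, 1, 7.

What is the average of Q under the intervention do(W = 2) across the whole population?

-16.4

Under do(W=2), W's equation is replaced by W=2 for every unit. Per-unit Q: -23, -14, -11, -8, -26. Mean = -16.4.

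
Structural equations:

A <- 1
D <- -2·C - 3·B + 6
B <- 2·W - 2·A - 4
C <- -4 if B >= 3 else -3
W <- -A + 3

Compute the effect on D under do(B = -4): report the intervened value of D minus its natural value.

do(B=-4) replaces the equation B <- 2·W - 2·A - 4 with the constant B = -4.
C = -4 if B >= 3 else -3  [with B=-4]  = -3
D = -2·C - 3·B + 6  [with C=-3, B=-4]  = 24
Without intervention: W = -A + 3  [with A=1]  = 2; B = 2·W - 2·A - 4  [with W=2, A=1]  = -2; C = -4 if B >= 3 else -3  [with B=-2]  = -3; D = -2·C - 3·B + 6  [with C=-3, B=-2]  = 18.
Change = 24 − 18 = 6.

6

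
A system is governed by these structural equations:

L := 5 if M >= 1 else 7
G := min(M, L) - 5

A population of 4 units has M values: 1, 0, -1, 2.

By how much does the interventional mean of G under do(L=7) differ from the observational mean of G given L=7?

1

do(L=7) breaks L's dependence on M. With L=7 fixed, G across the units is -4, -5, -6, -3, mean -4.5.
E[G|L=7] averages over only the 2 units with L=7 (M = 0, -1): G = -5, -6, mean -5.5.
Difference = -4.5 − (-5.5) = 1.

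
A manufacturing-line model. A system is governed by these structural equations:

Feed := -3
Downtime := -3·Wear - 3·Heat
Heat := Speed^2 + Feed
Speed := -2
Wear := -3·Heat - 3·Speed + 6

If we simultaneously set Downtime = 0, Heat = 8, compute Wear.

Under do(Downtime = 0, Heat = 8), each intervened variable's structural equation is replaced by its fixed value.
Wear = -3·Heat - 3·Speed + 6  [with Heat=8, Speed=-2]  = -12

-12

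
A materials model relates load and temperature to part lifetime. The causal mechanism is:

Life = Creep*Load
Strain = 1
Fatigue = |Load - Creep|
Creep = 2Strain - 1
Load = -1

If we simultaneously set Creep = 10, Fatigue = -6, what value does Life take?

Setting Creep = 10, Fatigue = -6 by intervention discards those variables' equations.
Life = Creep*Load  [with Creep=10, Load=-1]  = -10

-10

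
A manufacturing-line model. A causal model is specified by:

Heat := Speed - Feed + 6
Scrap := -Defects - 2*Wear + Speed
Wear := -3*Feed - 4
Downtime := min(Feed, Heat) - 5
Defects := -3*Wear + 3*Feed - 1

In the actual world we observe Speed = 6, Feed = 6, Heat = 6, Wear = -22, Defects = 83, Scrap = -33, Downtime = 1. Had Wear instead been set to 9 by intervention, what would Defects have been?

-10

Intervening sets Wear = 9 and removes its equation (Wear := -3*Feed - 4).
Defects = -3*Wear + 3*Feed - 1  [with Wear=9, Feed=6]  = -10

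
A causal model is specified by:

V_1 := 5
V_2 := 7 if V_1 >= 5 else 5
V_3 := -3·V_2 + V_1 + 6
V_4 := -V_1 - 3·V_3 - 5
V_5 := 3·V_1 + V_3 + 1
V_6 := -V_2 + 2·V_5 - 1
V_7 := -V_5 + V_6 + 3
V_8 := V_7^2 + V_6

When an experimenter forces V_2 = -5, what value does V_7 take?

Under do(V_2=-5), the mechanism V_2 := 7 if V_1 >= 5 else 5 is discarded; V_2 is fixed at -5.
V_3 = -3·V_2 + V_1 + 6  [with V_2=-5, V_1=5]  = 26
V_5 = 3·V_1 + V_3 + 1  [with V_1=5, V_3=26]  = 42
V_6 = -V_2 + 2·V_5 - 1  [with V_2=-5, V_5=42]  = 88
V_7 = -V_5 + V_6 + 3  [with V_5=42, V_6=88]  = 49

49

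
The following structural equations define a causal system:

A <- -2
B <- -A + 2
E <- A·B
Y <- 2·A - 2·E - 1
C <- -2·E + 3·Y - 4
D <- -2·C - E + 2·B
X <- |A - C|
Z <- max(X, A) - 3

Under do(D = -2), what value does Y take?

do(D=-2) replaces the equation D <- -2·C - E + 2·B with the constant D = -2.
No directed path runs from D to Y, so Y keeps its natural value.
B = -A + 2  [with A=-2]  = 4
E = A·B  [with A=-2, B=4]  = -8
Y = 2·A - 2·E - 1  [with A=-2, E=-8]  = 11

11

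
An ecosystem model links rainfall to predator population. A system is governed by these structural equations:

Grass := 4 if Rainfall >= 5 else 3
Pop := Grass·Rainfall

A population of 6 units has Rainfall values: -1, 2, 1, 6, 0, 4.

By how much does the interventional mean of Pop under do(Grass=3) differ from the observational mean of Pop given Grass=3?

2.4

Under do(Grass=3), Grass's equation is replaced by Grass=3 for every unit. Per-unit Pop: -3, 6, 3, 18, 0, 12. Mean = 6.
E[Pop|Grass=3] averages over only the 5 units with Grass=3 (Rainfall = -1, 2, 1, 0, 4): Pop = -3, 6, 3, 0, 12, mean 3.6.
Difference = 6 − 3.6 = 2.4.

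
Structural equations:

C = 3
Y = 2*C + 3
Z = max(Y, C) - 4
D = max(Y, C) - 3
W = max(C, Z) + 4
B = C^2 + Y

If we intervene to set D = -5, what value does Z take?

5

Under do(D=-5), the mechanism D = max(Y, C) - 3 is discarded; D is fixed at -5.
Since Z is not a descendant of the intervened variable, it is unaffected.
Y = 2*C + 3  [with C=3]  = 9
Z = max(Y, C) - 4  [with Y=9, C=3]  = 5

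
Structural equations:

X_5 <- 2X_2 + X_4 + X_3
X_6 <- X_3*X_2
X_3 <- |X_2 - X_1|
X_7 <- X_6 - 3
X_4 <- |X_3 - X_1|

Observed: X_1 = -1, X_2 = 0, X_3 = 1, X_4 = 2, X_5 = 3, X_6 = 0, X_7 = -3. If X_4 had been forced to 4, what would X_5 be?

Intervening sets X_4 = 4 and removes its equation (X_4 <- |X_3 - X_1|).
X_3 = |X_2 - X_1|  [with X_2=0, X_1=-1]  = 1
X_5 = 2X_2 + X_4 + X_3  [with X_2=0, X_4=4, X_3=1]  = 5

5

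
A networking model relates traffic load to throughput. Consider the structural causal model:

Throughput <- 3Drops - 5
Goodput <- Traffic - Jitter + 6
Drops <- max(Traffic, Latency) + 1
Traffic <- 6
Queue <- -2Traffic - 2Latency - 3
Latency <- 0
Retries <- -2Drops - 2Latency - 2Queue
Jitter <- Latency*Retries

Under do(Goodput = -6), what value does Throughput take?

Intervening sets Goodput = -6 and removes its equation (Goodput <- Traffic - Jitter + 6).
Since Throughput is not a descendant of the intervened variable, it is unaffected.
Drops = max(Traffic, Latency) + 1  [with Traffic=6, Latency=0]  = 7
Throughput = 3Drops - 5  [with Drops=7]  = 16

16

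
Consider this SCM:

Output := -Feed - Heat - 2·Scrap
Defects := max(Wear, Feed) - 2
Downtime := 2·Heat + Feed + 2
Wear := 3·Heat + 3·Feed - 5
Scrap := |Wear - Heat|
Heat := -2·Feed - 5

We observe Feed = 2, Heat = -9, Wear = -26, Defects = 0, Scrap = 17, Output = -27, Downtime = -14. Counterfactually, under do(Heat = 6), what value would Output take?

Under do(Heat=6), the mechanism Heat := -2·Feed - 5 is discarded; Heat is fixed at 6.
Wear = 3·Heat + 3·Feed - 5  [with Heat=6, Feed=2]  = 19
Scrap = |Wear - Heat|  [with Wear=19, Heat=6]  = 13
Output = -Feed - Heat - 2·Scrap  [with Feed=2, Heat=6, Scrap=13]  = -34

-34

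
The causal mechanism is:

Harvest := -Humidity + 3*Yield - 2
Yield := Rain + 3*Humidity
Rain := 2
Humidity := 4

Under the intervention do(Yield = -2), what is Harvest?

-12

The intervention breaks the incoming arrows to Yield: Yield := Rain + 3*Humidity no longer applies, and Yield = -2.
Harvest = -Humidity + 3*Yield - 2  [with Humidity=4, Yield=-2]  = -12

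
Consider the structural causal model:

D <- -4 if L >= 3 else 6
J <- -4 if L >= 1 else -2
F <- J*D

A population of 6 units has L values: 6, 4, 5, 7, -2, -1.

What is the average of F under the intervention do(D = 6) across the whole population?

-20

do(D=6) breaks D's dependence on L. With D=6 fixed, F across the units is -24, -24, -24, -24, -12, -12, mean -20.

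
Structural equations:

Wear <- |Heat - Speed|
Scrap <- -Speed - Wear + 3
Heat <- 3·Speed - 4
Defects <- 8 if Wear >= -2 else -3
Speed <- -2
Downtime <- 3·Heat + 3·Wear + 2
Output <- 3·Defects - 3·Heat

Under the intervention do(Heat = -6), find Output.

42

Under do(Heat=-6), the mechanism Heat <- 3·Speed - 4 is discarded; Heat is fixed at -6.
Wear = |Heat - Speed|  [with Heat=-6, Speed=-2]  = 4
Defects = 8 if Wear >= -2 else -3  [with Wear=4]  = 8
Output = 3·Defects - 3·Heat  [with Defects=8, Heat=-6]  = 42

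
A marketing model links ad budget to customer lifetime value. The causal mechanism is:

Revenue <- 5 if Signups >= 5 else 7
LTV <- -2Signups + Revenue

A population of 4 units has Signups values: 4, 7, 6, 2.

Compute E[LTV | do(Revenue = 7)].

do(Revenue=7) breaks Revenue's dependence on Signups. With Revenue=7 fixed, LTV across the units is -1, -7, -5, 3, mean -2.5.

-2.5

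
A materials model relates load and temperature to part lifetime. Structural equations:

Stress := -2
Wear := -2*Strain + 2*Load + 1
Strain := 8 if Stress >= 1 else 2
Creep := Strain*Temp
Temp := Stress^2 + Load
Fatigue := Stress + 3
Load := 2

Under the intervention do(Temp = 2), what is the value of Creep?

4

Intervening sets Temp = 2 and removes its equation (Temp := Stress^2 + Load).
Strain = 8 if Stress >= 1 else 2  [with Stress=-2]  = 2
Creep = Strain*Temp  [with Strain=2, Temp=2]  = 4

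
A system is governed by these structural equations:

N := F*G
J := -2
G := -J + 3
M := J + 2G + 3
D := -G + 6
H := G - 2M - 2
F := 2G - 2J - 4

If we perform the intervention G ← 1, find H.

-7

Under do(G=1), the mechanism G := -J + 3 is discarded; G is fixed at 1.
M = J + 2G + 3  [with J=-2, G=1]  = 3
H = G - 2M - 2  [with G=1, M=3]  = -7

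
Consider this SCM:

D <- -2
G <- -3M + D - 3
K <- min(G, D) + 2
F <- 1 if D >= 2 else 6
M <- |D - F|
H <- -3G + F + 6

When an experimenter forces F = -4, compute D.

Under do(F=-4), the mechanism F <- 1 if D >= 2 else 6 is discarded; F is fixed at -4.
D is not downstream of the intervention, so its value is determined by the original equations.

-2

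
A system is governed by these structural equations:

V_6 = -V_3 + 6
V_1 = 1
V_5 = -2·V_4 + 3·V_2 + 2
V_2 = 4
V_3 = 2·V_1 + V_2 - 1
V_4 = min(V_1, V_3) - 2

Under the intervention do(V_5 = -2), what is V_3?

do(V_5=-2) replaces the equation V_5 = -2·V_4 + 3·V_2 + 2 with the constant V_5 = -2.
V_3 is not downstream of the intervention, so its value is determined by the original equations.
V_3 = 2·V_1 + V_2 - 1  [with V_1=1, V_2=4]  = 5

5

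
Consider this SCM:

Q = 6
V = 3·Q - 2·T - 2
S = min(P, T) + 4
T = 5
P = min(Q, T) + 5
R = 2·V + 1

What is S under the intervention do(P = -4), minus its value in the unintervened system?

-9

do(P=-4) replaces the equation P = min(Q, T) + 5 with the constant P = -4.
S = min(P, T) + 4  [with P=-4, T=5]  = 0
Without intervention: P = min(Q, T) + 5  [with Q=6, T=5]  = 10; S = min(P, T) + 4  [with P=10, T=5]  = 9.
Change = 0 − 9 = -9.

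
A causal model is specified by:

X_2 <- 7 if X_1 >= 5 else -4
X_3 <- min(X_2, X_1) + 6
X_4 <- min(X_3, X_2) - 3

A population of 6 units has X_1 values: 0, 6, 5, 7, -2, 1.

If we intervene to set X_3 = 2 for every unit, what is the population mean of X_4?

do(X_3=2) breaks X_3's dependence on X_1. With X_3=2 fixed, X_4 across the units is -7, -1, -1, -1, -7, -7, mean -4.

-4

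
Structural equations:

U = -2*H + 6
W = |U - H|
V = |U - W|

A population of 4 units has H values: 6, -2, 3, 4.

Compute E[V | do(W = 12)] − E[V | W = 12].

Under do(W=12), W's equation is replaced by W=12 for every unit. Per-unit V: 18, 2, 12, 14. Mean = 11.5.
Observing W=12 restricts to units where W's equation naturally yields 12: H ∈ {6, -2}. In that subpopulation V = 18, 2, mean 10.
Difference = 11.5 − 10 = 1.5.

1.5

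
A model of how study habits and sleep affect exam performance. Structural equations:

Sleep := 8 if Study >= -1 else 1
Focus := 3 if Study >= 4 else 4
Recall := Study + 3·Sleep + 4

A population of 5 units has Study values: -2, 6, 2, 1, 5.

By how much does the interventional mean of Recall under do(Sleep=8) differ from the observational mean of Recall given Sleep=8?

do(Sleep=8) breaks Sleep's dependence on Study. With Sleep=8 fixed, Recall across the units is 26, 34, 30, 29, 33, mean 30.4.
Conditioning on Sleep=8 selects the 4 unit(s) with Study ∈ {6, 2, 1, 5}. Their Recall values: 34, 30, 29, 33. Mean = 31.5.
Difference = 30.4 − 31.5 = -1.1.

-1.1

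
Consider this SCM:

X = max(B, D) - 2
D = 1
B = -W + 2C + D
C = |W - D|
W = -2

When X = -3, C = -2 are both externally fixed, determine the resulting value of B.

Under do(X = -3, C = -2), each intervened variable's structural equation is replaced by its fixed value.
B = -W + 2C + D  [with W=-2, C=-2, D=1]  = -1

-1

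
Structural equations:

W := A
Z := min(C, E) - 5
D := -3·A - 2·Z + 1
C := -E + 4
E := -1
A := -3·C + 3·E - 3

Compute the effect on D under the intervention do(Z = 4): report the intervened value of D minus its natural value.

-20

The intervention breaks the incoming arrows to Z: Z := min(C, E) - 5 no longer applies, and Z = 4.
C = -E + 4  [with E=-1]  = 5
A = -3·C + 3·E - 3  [with C=5, E=-1]  = -21
D = -3·A - 2·Z + 1  [with A=-21, Z=4]  = 56
Without intervention: C = -E + 4  [with E=-1]  = 5; Z = min(C, E) - 5  [with C=5, E=-1]  = -6; A = -3·C + 3·E - 3  [with C=5, E=-1]  = -21; D = -3·A - 2·Z + 1  [with A=-21, Z=-6]  = 76.
Change = 56 − 76 = -20.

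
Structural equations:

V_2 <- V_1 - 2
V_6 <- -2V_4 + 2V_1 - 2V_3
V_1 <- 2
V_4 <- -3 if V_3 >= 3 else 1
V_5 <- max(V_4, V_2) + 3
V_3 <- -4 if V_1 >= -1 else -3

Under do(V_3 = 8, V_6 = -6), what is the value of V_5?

3

The joint intervention fixes V_3 = 8, V_6 = -6, removing each variable's own equation.
V_2 = V_1 - 2  [with V_1=2]  = 0
V_4 = -3 if V_3 >= 3 else 1  [with V_3=8]  = -3
V_5 = max(V_4, V_2) + 3  [with V_4=-3, V_2=0]  = 3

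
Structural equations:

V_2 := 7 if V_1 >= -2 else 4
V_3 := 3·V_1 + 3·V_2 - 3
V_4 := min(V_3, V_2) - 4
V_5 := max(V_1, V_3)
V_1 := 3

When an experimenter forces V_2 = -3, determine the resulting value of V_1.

Under do(V_2=-3), the mechanism V_2 := 7 if V_1 >= -2 else 4 is discarded; V_2 is fixed at -3.
V_1 is not downstream of the intervention, so its value is determined by the original equations.

3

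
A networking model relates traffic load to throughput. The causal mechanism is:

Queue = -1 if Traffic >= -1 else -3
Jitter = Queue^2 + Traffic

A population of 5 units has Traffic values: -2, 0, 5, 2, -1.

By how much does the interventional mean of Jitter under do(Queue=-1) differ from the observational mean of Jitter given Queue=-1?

-0.7

The intervention sets Queue=-1 in all 5 units regardless of Traffic. Recomputing Jitter per unit gives -1, 1, 6, 3, 0; average 1.8.
Conditioning on Queue=-1 selects the 4 unit(s) with Traffic ∈ {0, 5, 2, -1}. Their Jitter values: 1, 6, 3, 0. Mean = 2.5.
Difference = 1.8 − 2.5 = -0.7.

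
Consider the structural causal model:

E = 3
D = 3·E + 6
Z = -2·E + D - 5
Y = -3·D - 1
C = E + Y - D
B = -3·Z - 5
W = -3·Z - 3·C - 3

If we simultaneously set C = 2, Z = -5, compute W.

The joint intervention fixes C = 2, Z = -5, removing each variable's own equation.
W = -3·Z - 3·C - 3  [with Z=-5, C=2]  = 6

6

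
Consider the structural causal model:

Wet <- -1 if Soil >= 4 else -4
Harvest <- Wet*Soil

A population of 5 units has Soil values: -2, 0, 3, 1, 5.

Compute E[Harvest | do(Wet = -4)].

-5.6

do(Wet=-4) breaks Wet's dependence on Soil. With Wet=-4 fixed, Harvest across the units is 8, 0, -12, -4, -20, mean -5.6.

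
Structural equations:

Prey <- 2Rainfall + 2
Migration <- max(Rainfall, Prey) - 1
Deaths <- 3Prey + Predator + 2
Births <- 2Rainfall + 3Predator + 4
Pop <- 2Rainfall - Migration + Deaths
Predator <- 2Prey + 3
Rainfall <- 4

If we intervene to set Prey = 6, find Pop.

38

Under do(Prey=6), the mechanism Prey <- 2Rainfall + 2 is discarded; Prey is fixed at 6.
Predator = 2Prey + 3  [with Prey=6]  = 15
Deaths = 3Prey + Predator + 2  [with Prey=6, Predator=15]  = 35
Migration = max(Rainfall, Prey) - 1  [with Rainfall=4, Prey=6]  = 5
Pop = 2Rainfall - Migration + Deaths  [with Rainfall=4, Migration=5, Deaths=35]  = 38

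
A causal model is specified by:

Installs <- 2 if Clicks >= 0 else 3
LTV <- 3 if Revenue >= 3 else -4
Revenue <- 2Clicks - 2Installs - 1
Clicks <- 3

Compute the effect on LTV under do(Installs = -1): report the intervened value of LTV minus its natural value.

Under do(Installs=-1), the mechanism Installs <- 2 if Clicks >= 0 else 3 is discarded; Installs is fixed at -1.
Revenue = 2Clicks - 2Installs - 1  [with Clicks=3, Installs=-1]  = 7
LTV = 3 if Revenue >= 3 else -4  [with Revenue=7]  = 3
Without intervention: Installs = 2 if Clicks >= 0 else 3  [with Clicks=3]  = 2; Revenue = 2Clicks - 2Installs - 1  [with Clicks=3, Installs=2]  = 1; LTV = 3 if Revenue >= 3 else -4  [with Revenue=1]  = -4.
Change = 3 − (-4) = 7.

7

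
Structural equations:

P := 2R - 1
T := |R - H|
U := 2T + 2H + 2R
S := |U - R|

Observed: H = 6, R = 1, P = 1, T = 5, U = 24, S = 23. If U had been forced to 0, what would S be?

The intervention breaks the incoming arrows to U: U := 2T + 2H + 2R no longer applies, and U = 0.
S = |U - R|  [with U=0, R=1]  = 1

1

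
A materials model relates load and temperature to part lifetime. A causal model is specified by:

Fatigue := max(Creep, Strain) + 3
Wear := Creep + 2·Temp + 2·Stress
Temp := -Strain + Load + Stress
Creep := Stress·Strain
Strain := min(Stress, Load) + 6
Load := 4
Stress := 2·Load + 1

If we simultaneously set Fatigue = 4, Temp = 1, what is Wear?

110

Setting Fatigue = 4, Temp = 1 by intervention discards those variables' equations.
Stress = 2·Load + 1  [with Load=4]  = 9
Strain = min(Stress, Load) + 6  [with Stress=9, Load=4]  = 10
Creep = Stress·Strain  [with Stress=9, Strain=10]  = 90
Wear = Creep + 2·Temp + 2·Stress  [with Creep=90, Temp=1, Stress=9]  = 110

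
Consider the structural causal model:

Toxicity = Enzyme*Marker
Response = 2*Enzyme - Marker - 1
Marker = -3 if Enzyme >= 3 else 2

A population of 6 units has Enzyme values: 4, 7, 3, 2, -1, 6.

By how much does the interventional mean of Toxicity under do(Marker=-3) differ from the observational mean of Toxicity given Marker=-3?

Under do(Marker=-3), Marker's equation is replaced by Marker=-3 for every unit. Per-unit Toxicity: -12, -21, -9, -6, 3, -18. Mean = -10.5.
Conditioning on Marker=-3 selects the 4 unit(s) with Enzyme ∈ {4, 7, 3, 6}. Their Toxicity values: -12, -21, -9, -18. Mean = -15.
Difference = -10.5 − (-15) = 4.5.

4.5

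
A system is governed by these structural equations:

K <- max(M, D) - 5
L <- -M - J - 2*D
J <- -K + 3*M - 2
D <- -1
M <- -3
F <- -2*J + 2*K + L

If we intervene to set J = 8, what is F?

Under do(J=8), the mechanism J <- -K + 3*M - 2 is discarded; J is fixed at 8.
K = max(M, D) - 5  [with M=-3, D=-1]  = -6
L = -M - J - 2*D  [with M=-3, J=8, D=-1]  = -3
F = -2*J + 2*K + L  [with J=8, K=-6, L=-3]  = -31

-31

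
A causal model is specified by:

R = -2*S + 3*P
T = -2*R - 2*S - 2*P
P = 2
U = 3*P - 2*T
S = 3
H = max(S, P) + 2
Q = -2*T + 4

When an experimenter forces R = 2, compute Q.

32

The intervention breaks the incoming arrows to R: R = -2*S + 3*P no longer applies, and R = 2.
T = -2*R - 2*S - 2*P  [with R=2, S=3, P=2]  = -14
Q = -2*T + 4  [with T=-14]  = 32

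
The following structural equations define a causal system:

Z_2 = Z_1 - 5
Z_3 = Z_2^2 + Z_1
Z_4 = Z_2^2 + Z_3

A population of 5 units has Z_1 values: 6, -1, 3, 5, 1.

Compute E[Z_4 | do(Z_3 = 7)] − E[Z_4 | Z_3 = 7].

8.9

Every unit gets Z_3=7 under the intervention. Z_4 values become 8, 43, 11, 7, 23; E[Z_4|do(Z_3=7)] = 18.4.
Observing Z_3=7 restricts to units where Z_3's equation naturally yields 7: Z_1 ∈ {6, 3}. In that subpopulation Z_4 = 8, 11, mean 9.5.
Difference = 18.4 − 9.5 = 8.9.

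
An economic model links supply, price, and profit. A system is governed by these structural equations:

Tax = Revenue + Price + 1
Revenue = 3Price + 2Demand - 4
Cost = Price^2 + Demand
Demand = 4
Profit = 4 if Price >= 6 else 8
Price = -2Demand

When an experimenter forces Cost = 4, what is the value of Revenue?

-20

The intervention breaks the incoming arrows to Cost: Cost = Price^2 + Demand no longer applies, and Cost = 4.
Revenue is not downstream of the intervention, so its value is determined by the original equations.
Price = -2Demand  [with Demand=4]  = -8
Revenue = 3Price + 2Demand - 4  [with Price=-8, Demand=4]  = -20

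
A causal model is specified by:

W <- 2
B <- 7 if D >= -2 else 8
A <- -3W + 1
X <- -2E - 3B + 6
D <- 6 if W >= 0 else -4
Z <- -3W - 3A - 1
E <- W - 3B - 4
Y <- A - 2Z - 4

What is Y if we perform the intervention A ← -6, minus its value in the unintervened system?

-7

Intervening sets A = -6 and removes its equation (A <- -3W + 1).
Z = -3W - 3A - 1  [with W=2, A=-6]  = 11
Y = A - 2Z - 4  [with A=-6, Z=11]  = -32
Without intervention: A = -3W + 1  [with W=2]  = -5; Z = -3W - 3A - 1  [with W=2, A=-5]  = 8; Y = A - 2Z - 4  [with A=-5, Z=8]  = -25.
Change = -32 − (-25) = -7.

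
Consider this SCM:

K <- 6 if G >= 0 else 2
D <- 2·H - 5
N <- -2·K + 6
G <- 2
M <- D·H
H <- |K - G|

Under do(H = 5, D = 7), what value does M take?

35

Setting H = 5, D = 7 by intervention discards those variables' equations.
M = D·H  [with D=7, H=5]  = 35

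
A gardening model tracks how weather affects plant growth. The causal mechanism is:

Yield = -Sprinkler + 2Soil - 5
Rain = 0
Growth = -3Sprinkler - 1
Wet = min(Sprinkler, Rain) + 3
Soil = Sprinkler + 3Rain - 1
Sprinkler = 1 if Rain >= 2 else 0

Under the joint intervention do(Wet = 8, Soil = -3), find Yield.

-11

The joint intervention fixes Wet = 8, Soil = -3, removing each variable's own equation.
Sprinkler = 1 if Rain >= 2 else 0  [with Rain=0]  = 0
Yield = -Sprinkler + 2Soil - 5  [with Sprinkler=0, Soil=-3]  = -11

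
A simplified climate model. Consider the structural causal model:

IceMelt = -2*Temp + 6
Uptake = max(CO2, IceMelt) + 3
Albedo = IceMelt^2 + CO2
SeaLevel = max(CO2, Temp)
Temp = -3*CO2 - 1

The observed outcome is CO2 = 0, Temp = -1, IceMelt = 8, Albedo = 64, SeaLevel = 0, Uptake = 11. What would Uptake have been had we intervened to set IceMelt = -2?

3

The intervention breaks the incoming arrows to IceMelt: IceMelt = -2*Temp + 6 no longer applies, and IceMelt = -2.
Uptake = max(CO2, IceMelt) + 3  [with CO2=0, IceMelt=-2]  = 3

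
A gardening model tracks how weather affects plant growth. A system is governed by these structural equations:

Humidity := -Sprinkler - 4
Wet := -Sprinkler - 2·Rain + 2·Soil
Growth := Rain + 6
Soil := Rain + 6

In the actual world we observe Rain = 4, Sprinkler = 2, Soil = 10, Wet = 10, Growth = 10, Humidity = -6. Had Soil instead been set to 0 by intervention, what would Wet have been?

The intervention breaks the incoming arrows to Soil: Soil := Rain + 6 no longer applies, and Soil = 0.
Wet = -Sprinkler - 2·Rain + 2·Soil  [with Sprinkler=2, Rain=4, Soil=0]  = -10

-10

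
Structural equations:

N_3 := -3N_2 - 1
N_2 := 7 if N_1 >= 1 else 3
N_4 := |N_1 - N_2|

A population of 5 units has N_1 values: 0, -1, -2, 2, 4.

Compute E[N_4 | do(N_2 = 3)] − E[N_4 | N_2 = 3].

-1.2

The intervention sets N_2=3 in all 5 units regardless of N_1. Recomputing N_4 per unit gives 3, 4, 5, 1, 1; average 2.8.
E[N_4|N_2=3] averages over only the 3 units with N_2=3 (N_1 = 0, -1, -2): N_4 = 3, 4, 5, mean 4.
Difference = 2.8 − 4 = -1.2.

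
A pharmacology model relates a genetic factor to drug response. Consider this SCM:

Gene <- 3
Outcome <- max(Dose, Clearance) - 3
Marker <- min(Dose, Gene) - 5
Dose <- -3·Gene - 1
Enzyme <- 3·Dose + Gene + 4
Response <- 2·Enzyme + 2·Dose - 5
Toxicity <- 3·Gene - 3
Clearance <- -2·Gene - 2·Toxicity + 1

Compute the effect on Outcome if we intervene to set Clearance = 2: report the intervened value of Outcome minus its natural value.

12

do(Clearance=2) replaces the equation Clearance <- -2·Gene - 2·Toxicity + 1 with the constant Clearance = 2.
Dose = -3·Gene - 1  [with Gene=3]  = -10
Outcome = max(Dose, Clearance) - 3  [with Dose=-10, Clearance=2]  = -1
Without intervention: Dose = -3·Gene - 1  [with Gene=3]  = -10; Toxicity = 3·Gene - 3  [with Gene=3]  = 6; Clearance = -2·Gene - 2·Toxicity + 1  [with Gene=3, Toxicity=6]  = -17; Outcome = max(Dose, Clearance) - 3  [with Dose=-10, Clearance=-17]  = -13.
Change = -1 − (-13) = 12.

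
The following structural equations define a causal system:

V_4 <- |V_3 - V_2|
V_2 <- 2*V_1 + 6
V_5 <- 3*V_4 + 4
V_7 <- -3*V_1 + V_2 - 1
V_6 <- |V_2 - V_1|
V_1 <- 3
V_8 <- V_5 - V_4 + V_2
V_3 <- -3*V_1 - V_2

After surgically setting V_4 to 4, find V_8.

24

do(V_4=4) replaces the equation V_4 <- |V_3 - V_2| with the constant V_4 = 4.
V_2 = 2*V_1 + 6  [with V_1=3]  = 12
V_5 = 3*V_4 + 4  [with V_4=4]  = 16
V_8 = V_5 - V_4 + V_2  [with V_5=16, V_4=4, V_2=12]  = 24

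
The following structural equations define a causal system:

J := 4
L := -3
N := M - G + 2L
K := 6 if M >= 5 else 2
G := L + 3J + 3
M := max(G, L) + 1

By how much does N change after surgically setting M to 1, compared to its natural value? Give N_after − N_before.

-12

Intervening sets M = 1 and removes its equation (M := max(G, L) + 1).
G = L + 3J + 3  [with L=-3, J=4]  = 12
N = M - G + 2L  [with M=1, G=12, L=-3]  = -17
Without intervention: G = L + 3J + 3  [with L=-3, J=4]  = 12; M = max(G, L) + 1  [with G=12, L=-3]  = 13; N = M - G + 2L  [with M=13, G=12, L=-3]  = -5.
Change = -17 − (-5) = -12.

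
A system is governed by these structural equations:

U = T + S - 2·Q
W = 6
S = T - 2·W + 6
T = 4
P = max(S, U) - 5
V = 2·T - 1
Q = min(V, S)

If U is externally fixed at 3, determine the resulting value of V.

7

do(U=3) replaces the equation U = T + S - 2·Q with the constant U = 3.
No directed path runs from U to V, so V keeps its natural value.
V = 2·T - 1  [with T=4]  = 7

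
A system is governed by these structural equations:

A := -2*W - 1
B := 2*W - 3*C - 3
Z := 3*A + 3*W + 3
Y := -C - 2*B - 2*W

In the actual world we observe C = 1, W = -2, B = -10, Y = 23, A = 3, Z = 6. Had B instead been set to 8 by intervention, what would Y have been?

The intervention breaks the incoming arrows to B: B := 2*W - 3*C - 3 no longer applies, and B = 8.
Y = -C - 2*B - 2*W  [with C=1, B=8, W=-2]  = -13

-13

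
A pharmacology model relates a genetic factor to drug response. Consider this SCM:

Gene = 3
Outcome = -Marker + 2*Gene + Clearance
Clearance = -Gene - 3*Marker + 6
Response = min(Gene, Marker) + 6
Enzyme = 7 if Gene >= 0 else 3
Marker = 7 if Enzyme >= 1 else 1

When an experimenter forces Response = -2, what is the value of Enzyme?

7

The intervention breaks the incoming arrows to Response: Response = min(Gene, Marker) + 6 no longer applies, and Response = -2.
Since Enzyme is not a descendant of the intervened variable, it is unaffected.
Enzyme = 7 if Gene >= 0 else 3  [with Gene=3]  = 7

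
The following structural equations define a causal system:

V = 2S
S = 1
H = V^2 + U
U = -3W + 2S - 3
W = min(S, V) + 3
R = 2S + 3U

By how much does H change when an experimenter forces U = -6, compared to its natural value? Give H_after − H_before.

Under do(U=-6), the mechanism U = -3W + 2S - 3 is discarded; U is fixed at -6.
V = 2S  [with S=1]  = 2
H = V^2 + U  [with V=2, U=-6]  = -2
Without intervention: V = 2S  [with S=1]  = 2; W = min(S, V) + 3  [with S=1, V=2]  = 4; U = -3W + 2S - 3  [with W=4, S=1]  = -13; H = V^2 + U  [with V=2, U=-13]  = -9.
Change = -2 − (-9) = 7.

7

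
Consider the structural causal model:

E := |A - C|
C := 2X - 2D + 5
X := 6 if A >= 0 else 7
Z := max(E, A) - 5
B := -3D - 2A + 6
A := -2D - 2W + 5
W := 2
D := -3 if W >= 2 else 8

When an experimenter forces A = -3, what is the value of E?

The intervention breaks the incoming arrows to A: A := -2D - 2W + 5 no longer applies, and A = -3.
D = -3 if W >= 2 else 8  [with W=2]  = -3
X = 6 if A >= 0 else 7  [with A=-3]  = 7
C = 2X - 2D + 5  [with X=7, D=-3]  = 25
E = |A - C|  [with A=-3, C=25]  = 28

28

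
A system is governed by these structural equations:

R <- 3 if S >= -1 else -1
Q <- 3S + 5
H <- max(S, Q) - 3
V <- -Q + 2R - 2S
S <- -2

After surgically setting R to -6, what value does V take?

-7

Under do(R=-6), the mechanism R <- 3 if S >= -1 else -1 is discarded; R is fixed at -6.
Q = 3S + 5  [with S=-2]  = -1
V = -Q + 2R - 2S  [with Q=-1, R=-6, S=-2]  = -7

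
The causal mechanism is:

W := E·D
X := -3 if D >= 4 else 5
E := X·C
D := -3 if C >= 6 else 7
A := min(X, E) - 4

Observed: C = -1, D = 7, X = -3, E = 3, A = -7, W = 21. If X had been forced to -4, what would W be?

The intervention breaks the incoming arrows to X: X := -3 if D >= 4 else 5 no longer applies, and X = -4.
D = -3 if C >= 6 else 7  [with C=-1]  = 7
E = X·C  [with X=-4, C=-1]  = 4
W = E·D  [with E=4, D=7]  = 28

28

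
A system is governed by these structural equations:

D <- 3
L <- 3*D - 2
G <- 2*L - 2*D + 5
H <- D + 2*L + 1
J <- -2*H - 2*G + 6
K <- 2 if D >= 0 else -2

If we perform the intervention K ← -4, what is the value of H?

18

do(K=-4) replaces the equation K <- 2 if D >= 0 else -2 with the constant K = -4.
No directed path runs from K to H, so H keeps its natural value.
L = 3*D - 2  [with D=3]  = 7
H = D + 2*L + 1  [with D=3, L=7]  = 18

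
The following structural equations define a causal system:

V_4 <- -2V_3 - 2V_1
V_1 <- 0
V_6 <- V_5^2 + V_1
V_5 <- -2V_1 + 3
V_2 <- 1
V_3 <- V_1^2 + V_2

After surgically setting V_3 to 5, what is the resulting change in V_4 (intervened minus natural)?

-8

The intervention breaks the incoming arrows to V_3: V_3 <- V_1^2 + V_2 no longer applies, and V_3 = 5.
V_4 = -2V_3 - 2V_1  [with V_3=5, V_1=0]  = -10
Without intervention: V_3 = V_1^2 + V_2  [with V_1=0, V_2=1]  = 1; V_4 = -2V_3 - 2V_1  [with V_3=1, V_1=0]  = -2.
Change = -10 − (-2) = -8.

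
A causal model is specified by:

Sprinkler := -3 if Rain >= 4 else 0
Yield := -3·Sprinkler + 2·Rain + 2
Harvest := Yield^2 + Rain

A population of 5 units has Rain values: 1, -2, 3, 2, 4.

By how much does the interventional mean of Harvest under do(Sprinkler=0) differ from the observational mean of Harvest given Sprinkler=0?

14.6

do(Sprinkler=0) breaks Sprinkler's dependence on Rain. With Sprinkler=0 fixed, Harvest across the units is 17, 2, 67, 38, 104, mean 45.6.
Observing Sprinkler=0 restricts to units where Sprinkler's equation naturally yields 0: Rain ∈ {1, -2, 3, 2}. In that subpopulation Harvest = 17, 2, 67, 38, mean 31.
Difference = 45.6 − 31 = 14.6.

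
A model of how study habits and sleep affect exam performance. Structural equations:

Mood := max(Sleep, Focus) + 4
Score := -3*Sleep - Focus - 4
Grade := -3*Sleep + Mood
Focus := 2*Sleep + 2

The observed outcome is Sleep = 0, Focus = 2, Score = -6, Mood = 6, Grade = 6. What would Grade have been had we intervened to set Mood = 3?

3

Intervening sets Mood = 3 and removes its equation (Mood := max(Sleep, Focus) + 4).
Grade = -3*Sleep + Mood  [with Sleep=0, Mood=3]  = 3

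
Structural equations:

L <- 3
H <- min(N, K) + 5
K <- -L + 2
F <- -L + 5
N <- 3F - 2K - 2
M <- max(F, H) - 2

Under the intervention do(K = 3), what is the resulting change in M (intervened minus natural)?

The intervention breaks the incoming arrows to K: K <- -L + 2 no longer applies, and K = 3.
F = -L + 5  [with L=3]  = 2
N = 3F - 2K - 2  [with F=2, K=3]  = -2
H = min(N, K) + 5  [with N=-2, K=3]  = 3
M = max(F, H) - 2  [with F=2, H=3]  = 1
Without intervention: F = -L + 5  [with L=3]  = 2; K = -L + 2  [with L=3]  = -1; N = 3F - 2K - 2  [with F=2, K=-1]  = 6; H = min(N, K) + 5  [with N=6, K=-1]  = 4; M = max(F, H) - 2  [with F=2, H=4]  = 2.
Change = 1 − 2 = -1.

-1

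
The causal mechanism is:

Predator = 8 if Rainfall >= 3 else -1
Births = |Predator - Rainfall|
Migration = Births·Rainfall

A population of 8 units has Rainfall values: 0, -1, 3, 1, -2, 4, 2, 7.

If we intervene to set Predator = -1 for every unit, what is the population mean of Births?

Under do(Predator=-1), Predator's equation is replaced by Predator=-1 for every unit. Per-unit Births: 1, 0, 4, 2, 1, 5, 3, 8. Mean = 3.

3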